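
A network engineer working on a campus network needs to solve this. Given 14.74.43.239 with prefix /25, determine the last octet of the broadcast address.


Given: IP = 14.74.43.239, prefix = /25
Host bits = 32 - 25 = 7
Network last octet = 239 AND mask = 128
Host part size = 2^7 - 1 = 127
Broadcast last octet = 128 OR 127 = 255

255


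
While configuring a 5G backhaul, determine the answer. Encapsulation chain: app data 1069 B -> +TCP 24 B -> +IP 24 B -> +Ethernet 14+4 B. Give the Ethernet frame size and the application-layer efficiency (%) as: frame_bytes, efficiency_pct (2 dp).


TCP segment = 1069 + 24 = 1093 B
IP packet = 1093 + 24 = 1117 B
Ethernet frame = 1117 + 14 + 4 = 1135 B
Efficiency = app / frame = 1069 / 1135 = 0.941850 = 94.1850% -> 94.19% (2 dp)

1135, 94.19


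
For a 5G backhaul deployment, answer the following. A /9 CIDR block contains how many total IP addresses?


Given: CIDR prefix /9
Host bits = 32 - 9 = 23
Total addresses = 2^23 = 8388608

8388608


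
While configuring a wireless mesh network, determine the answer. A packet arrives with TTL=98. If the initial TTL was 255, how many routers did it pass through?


Given: initial TTL = 255, received TTL = 98
Hops = initial TTL - received TTL
Hops = 255 - 98 = 157

157


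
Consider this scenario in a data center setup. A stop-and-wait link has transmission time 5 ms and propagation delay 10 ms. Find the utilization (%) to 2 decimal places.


Given: Ttrans = 5 ms, Tprop = 10 ms
RTT = 2 * Tprop = 2 * 10 = 20 ms
U = Ttrans / (Ttrans + RTT)
U = 5 / (5 + 20)
U = 5 / 25 = 0.2
U% = 20.00%

20.00


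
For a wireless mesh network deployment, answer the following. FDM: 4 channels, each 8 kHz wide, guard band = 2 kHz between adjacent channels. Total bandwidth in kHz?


Given: 4 channels, 8 kHz each, guard = 2 kHz
Channel bandwidth = 4 * 8 = 32 kHz
Guard bands = 3 gaps * 2 kHz = 6 kHz
Total = 32 + 6 = 38 kHz

38


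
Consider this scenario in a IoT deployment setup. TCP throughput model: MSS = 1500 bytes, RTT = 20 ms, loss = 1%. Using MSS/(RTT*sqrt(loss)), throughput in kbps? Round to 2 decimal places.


Given: MSS = 1500 bytes, RTT = 20 ms, loss = 1%
RTT in seconds = 20 / 1000 = 0.02
Loss rate = 1% = 0.01
sqrt(loss) = sqrt(0.01) = 0.1
Throughput (bytes/s) = 1500 / (0.02 * 0.1) = 750000.0000
Throughput (kbps) = 750000.0000 * 8 / 1000 = 6000.000000 -> 6000.00 kbps (2 dp)

6000.00


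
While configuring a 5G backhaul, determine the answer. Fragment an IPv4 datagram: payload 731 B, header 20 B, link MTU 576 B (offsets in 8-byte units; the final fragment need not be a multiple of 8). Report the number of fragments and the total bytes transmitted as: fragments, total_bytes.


Max data per non-final fragment = floor((MTU - header)/8)*8 = floor((576 - 20)/8)*8 = floor(556/8)*8 = 552 B
Final fragment needs no 8-byte alignment: it can carry up to MTU - header = 556 B
Non-final fragments needed = ceil((payload - 556) / 552) = ceil(175/552) = ceil(0.3170) = 1
Number of fragments = 1 + 1 = 2
Fragment sizes (data): 1 * 552 B + 179 B (last, 179 <= 556 OK)
Total bytes sent = payload + n_frags * header = 731 + 2*20 = 731 + 40 = 771 B

2, 771


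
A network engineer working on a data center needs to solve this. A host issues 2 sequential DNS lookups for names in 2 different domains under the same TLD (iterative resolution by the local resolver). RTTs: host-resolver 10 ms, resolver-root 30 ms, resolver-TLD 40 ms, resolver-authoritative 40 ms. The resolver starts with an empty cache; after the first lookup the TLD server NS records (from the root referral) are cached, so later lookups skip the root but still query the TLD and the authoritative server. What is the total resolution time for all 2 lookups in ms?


Lookup 1 (cold cache): local + root + TLD + auth = 10 + 30 + 40 + 40 = 120 ms
Lookups 2..2 (TLD NS cached -> skip root; new domain -> still ask TLD and auth): local + TLD + auth = 10 + 40 + 40 = 90 ms each
Remaining 1 lookups: 1 * 90 = 90 ms
Total = 120 + 90 = 210 ms

210


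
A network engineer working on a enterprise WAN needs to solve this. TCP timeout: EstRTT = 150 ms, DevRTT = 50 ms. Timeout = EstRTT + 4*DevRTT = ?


Given: EstRTT = 150 ms, DevRTT = 50 ms
Timeout = EstRTT + 4 * DevRTT
4 * DevRTT = 4 * 50 = 200
Timeout = 150 + 200 = 350 ms

350


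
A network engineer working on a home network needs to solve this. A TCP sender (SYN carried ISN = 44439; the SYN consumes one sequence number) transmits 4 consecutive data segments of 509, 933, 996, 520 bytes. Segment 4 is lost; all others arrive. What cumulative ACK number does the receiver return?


SYN uses sequence number 44439; first data byte = ISN + 1 = 44440.
Segment 1: SEQ = 44440, len = 509 B, covers [44440, 44948]
Segment 2: SEQ = 44949, len = 933 B, covers [44949, 45881]
Segment 3: SEQ = 45882, len = 996 B, covers [45882, 46877]
Segment 4: SEQ = 46878, len = 520 B, covers [46878, 47397] [LOST]
In-order data received: bytes [44440, 46877] (segments 1..3).
Segment 4 missing -> gap begins at byte 46878.
Cumulative ACK = next expected in-order byte = 44440 + 509 + 933 + 996 = 46878

46878


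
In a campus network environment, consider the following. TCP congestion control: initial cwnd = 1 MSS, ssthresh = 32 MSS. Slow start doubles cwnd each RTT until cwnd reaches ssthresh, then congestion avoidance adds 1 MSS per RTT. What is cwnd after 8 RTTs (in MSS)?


RTT 0: cwnd = 1 MSS (initial)
RTT 1: cwnd = 2 MSS (slow start, doubled)
RTT 2: cwnd = 4 MSS (slow start, doubled)
RTT 3: cwnd = 8 MSS (slow start, doubled)
RTT 4: cwnd = 16 MSS (slow start, doubled)
RTT 5: cwnd = 32 MSS (slow start, doubled)
RTT 6: cwnd = 33 MSS (congestion avoidance, +1)
RTT 7: cwnd = 34 MSS (congestion avoidance, +1)
RTT 8: cwnd = 35 MSS (congestion avoidance, +1)

35


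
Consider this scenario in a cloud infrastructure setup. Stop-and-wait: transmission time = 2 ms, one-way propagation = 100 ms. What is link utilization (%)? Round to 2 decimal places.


Given: Ttrans = 2 ms, Tprop = 100 ms
RTT = 2 * Tprop = 2 * 100 = 200 ms
U = Ttrans / (Ttrans + RTT)
U = 2 / (2 + 200)
U = 2 / 202 = 0.009901
U% = 0.99%

0.99


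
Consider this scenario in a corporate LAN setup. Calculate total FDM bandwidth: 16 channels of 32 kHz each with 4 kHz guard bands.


Given: 16 channels, 32 kHz each, guard = 4 kHz
Channel bandwidth = 16 * 32 = 512 kHz
Guard bands = 15 gaps * 4 kHz = 60 kHz
Total = 512 + 60 = 572 kHz

572


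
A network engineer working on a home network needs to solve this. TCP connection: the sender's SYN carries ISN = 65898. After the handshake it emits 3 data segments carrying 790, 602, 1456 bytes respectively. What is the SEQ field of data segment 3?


The SYN occupies sequence number ISN = 65898, so the first data byte is ISN + 1 = 65899.
SEQ of data segment i = (ISN + 1) + sum of payload sizes of segments 1..i-1.
Segment 1: SEQ = 65899, payload = 790 bytes
Segment 2: SEQ = 66689, payload = 602 bytes
Segment 3: SEQ = 67291, payload = 1456 bytes
SEQ of segment 3 = 65899 + 790 + 602 = 67291

67291


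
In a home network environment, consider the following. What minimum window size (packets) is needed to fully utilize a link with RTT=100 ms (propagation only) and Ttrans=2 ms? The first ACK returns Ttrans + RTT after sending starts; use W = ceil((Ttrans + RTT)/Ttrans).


Given: Ttrans = 2 ms, RTT = 100 ms (= 2 * Tprop, Tprop = 50 ms)
Time until first ACK returns = Ttrans + RTT = 2 + 100 = 102 ms
Need W * Ttrans >= Ttrans + RTT  ->  W >= (Ttrans + RTT) / Ttrans
(Ttrans + RTT) / Ttrans = 102 / 2 = 51
W_min = ceil(51) = 51

51


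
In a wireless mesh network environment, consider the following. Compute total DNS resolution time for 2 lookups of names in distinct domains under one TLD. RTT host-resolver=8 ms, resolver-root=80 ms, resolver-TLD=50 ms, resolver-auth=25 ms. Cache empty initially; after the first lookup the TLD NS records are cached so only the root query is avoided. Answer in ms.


Lookup 1 (cold cache): local + root + TLD + auth = 8 + 80 + 50 + 25 = 163 ms
Lookups 2..2 (TLD NS cached -> skip root; new domain -> still ask TLD and auth): local + TLD + auth = 8 + 50 + 25 = 83 ms each
Remaining 1 lookups: 1 * 83 = 83 ms
Total = 163 + 83 = 246 ms

246


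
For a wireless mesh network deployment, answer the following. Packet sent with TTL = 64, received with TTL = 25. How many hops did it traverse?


Given: initial TTL = 64, received TTL = 25
Hops = initial TTL - received TTL
Hops = 64 - 25 = 39

39


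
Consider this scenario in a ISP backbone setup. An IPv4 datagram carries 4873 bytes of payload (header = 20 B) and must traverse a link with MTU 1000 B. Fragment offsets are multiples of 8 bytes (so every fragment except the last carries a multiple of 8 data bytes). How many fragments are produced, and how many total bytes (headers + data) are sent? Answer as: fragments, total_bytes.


Max data per non-final fragment = floor((MTU - header)/8)*8 = floor((1000 - 20)/8)*8 = floor(980/8)*8 = 976 B
Final fragment needs no 8-byte alignment: it can carry up to MTU - header = 980 B
Non-final fragments needed = ceil((payload - 980) / 976) = ceil(3893/976) = ceil(3.9887) = 4
Number of fragments = 4 + 1 = 5
Fragment sizes (data): 4 * 976 B + 969 B (last, 969 <= 980 OK)
Total bytes sent = payload + n_frags * header = 4873 + 5*20 = 4873 + 100 = 4973 B

5, 4973


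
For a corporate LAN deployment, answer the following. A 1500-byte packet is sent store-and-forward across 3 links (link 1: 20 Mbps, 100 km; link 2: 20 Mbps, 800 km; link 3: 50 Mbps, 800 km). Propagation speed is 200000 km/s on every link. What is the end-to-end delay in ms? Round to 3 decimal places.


Packet = 1500 bytes = 12000 bits. Store-and-forward: sum (t_trans + t_prop) per link.
Link 1: t_trans = 12000/(20*10^6) s = 0.6000 ms; t_prop = 100/200000 s = 0.5000 ms; subtotal = 1.1000 ms
Link 2: t_trans = 12000/(20*10^6) s = 0.6000 ms; t_prop = 800/200000 s = 4.0000 ms; subtotal = 4.6000 ms
Link 3: t_trans = 12000/(50*10^6) s = 0.2400 ms; t_prop = 800/200000 s = 4.0000 ms; subtotal = 4.2400 ms
End-to-end = 1.1000 + 4.6000 + 4.2400 = 9.9400 ms -> 9.940 ms (3 dp)

9.940


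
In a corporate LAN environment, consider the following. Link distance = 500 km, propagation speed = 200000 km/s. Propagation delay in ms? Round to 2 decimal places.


Given: distance = 500 km, speed = 200000 km/s
Delay = distance / speed = 500 / 200000 seconds
Delay in ms = 500 * 1000 / 200000
Delay = 2.5000 ms
Rounded to 2 dp = 2.50 ms

2.50


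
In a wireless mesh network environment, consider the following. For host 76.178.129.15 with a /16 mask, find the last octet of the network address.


Given: IP = 76.178.129.15, prefix = /16
Subnet mask = 255.255.0.0
Last octet of IP: 15
Last octet of mask: 0
Network last octet = 15 AND 0 = 0

0


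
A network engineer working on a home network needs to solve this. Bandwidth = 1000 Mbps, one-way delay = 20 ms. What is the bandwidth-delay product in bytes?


Given: bandwidth = 1000 Mbps, delay = 20 ms
BDP in bits = 1000 * 10^6 * 20 / 1000
BDP in bits = 20000000
BDP in bytes = 20000000 / 8 = 2500000

2500000


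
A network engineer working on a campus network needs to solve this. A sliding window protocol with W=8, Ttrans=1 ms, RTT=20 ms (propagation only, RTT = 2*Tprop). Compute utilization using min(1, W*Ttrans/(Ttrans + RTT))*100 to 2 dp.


Given: W = 8, Ttrans = 1 ms, RTT = 20 ms (= 2 * Tprop, Tprop = 10 ms)
Cycle time = Ttrans + RTT = 1 + 20 = 21 ms (first packet sent until its ACK returns)
W * Ttrans = 8 * 1 = 8 ms of sending per cycle
W * Ttrans / (Ttrans + RTT) = 8 / 21 = 0.380952
U = min(1, 0.380952) = 0.380952
U% = 38.10%

38.10


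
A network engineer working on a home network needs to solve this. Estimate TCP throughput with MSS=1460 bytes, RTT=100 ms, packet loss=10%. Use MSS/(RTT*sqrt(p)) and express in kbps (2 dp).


Given: MSS = 1460 bytes, RTT = 100 ms, loss = 10%
RTT in seconds = 100 / 1000 = 0.1
Loss rate = 10% = 0.1
sqrt(loss) = sqrt(0.1) = 0.316227766017
Throughput (bytes/s) = 1460 / (0.1 * 0.316227766017) = 46169.2538
Throughput (kbps) = 46169.2538 * 8 / 1000 = 369.354031 -> 369.35 kbps (2 dp)

369.35


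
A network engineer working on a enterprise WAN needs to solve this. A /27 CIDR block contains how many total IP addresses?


Given: CIDR prefix /27
Host bits = 32 - 27 = 5
Total addresses = 2^5 = 32

32


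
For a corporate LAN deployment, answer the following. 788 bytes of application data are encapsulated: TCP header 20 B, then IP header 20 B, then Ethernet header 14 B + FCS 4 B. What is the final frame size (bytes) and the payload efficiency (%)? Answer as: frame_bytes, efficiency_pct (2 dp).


TCP segment = 788 + 20 = 808 B
IP packet = 808 + 20 = 828 B
Ethernet frame = 828 + 14 + 4 = 846 B
Efficiency = app / frame = 788 / 846 = 0.931442 = 93.1442% -> 93.14% (2 dp)

846, 93.14


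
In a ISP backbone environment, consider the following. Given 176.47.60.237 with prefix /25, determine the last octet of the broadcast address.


Given: IP = 176.47.60.237, prefix = /25
Host bits = 32 - 25 = 7
Network last octet = 237 AND mask = 128
Host part size = 2^7 - 1 = 127
Broadcast last octet = 128 OR 127 = 255

255


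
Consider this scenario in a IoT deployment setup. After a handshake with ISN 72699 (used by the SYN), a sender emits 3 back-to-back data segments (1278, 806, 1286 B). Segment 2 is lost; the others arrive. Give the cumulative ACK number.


SYN uses sequence number 72699; first data byte = ISN + 1 = 72700.
Segment 1: SEQ = 72700, len = 1278 B, covers [72700, 73977]
Segment 2: SEQ = 73978, len = 806 B, covers [73978, 74783] [LOST]
Segment 3: SEQ = 74784, len = 1286 B, covers [74784, 76069]
In-order data received: bytes [72700, 73977] (segments 1..1).
Segment 2 missing -> gap begins at byte 73978; later segments buffered out of order.
Cumulative ACK = next expected in-order byte = 72700 + 1278 = 73978

73978


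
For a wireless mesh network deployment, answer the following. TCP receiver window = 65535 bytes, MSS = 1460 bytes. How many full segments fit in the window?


Given: RWND = 65535 bytes, MSS = 1460 bytes
Full segments = floor(RWND / MSS)
Full segments = floor(65535 / 1460)
Full segments = floor(44.887) = 44

44


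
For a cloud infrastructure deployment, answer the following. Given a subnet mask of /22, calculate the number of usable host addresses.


Given: subnet mask /22
Host bits = 32 - 22 = 10
Total addresses = 2^10 = 1024
Usable hosts = 1024 - 2 (network + broadcast) = 1022

1022


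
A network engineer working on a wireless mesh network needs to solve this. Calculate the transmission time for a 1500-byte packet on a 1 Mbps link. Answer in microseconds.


Given: packet = 1500 bytes, bandwidth = 1 Mbps
Packet in bits = 1500 * 8 = 12000 bits
Bandwidth = 1 * 10^6 = 1000000 bps
Time = 12000 / 1000000 seconds
Time in us = 12000 * 10^6 / 1000000 = 12000

12000


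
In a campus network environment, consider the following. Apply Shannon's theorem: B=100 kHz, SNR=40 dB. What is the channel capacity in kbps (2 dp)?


Given: B = 100 kHz, SNR = 40 dB
SNR linear = 10^(40/10) = 10000
1 + SNR = 10001
log2(10001) = 13.2878566418
C = 100 * 1000 * 13.2878566418 = 1328785.6642 bps
C = 1328.785664 kbps -> 1328.79 kbps (2 dp)

1328.79


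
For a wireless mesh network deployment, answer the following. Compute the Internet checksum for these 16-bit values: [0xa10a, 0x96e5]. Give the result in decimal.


Given words: [0xa10a, 0x96e5]
Step 1: Sum all words
Raw sum = 41226 + 38629 = 79855
Step 2: Fold carry: (14319 + 1) = 14320
One's complement = ~14320 & 0xFFFF = 51215

51215


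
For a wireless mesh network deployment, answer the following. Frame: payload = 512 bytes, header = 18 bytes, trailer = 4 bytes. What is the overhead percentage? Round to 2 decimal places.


Given: payload = 512 B, header = 18 B, trailer = 4 B
Overhead bytes = header + trailer = 18 + 4 = 22
Total frame = payload + overhead = 512 + 22 = 534
Overhead % = 22 / 534 * 100 = 4.1199% -> 4.12% (2 dp)

4.12


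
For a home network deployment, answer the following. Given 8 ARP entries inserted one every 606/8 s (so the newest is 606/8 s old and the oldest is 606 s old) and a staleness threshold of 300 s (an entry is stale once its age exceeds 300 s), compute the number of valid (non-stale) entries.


Ages are k * 606/8 s for k = 1..8 (spacing = 75.7500 s).
Entry k is valid iff k * 606/8 <= 300 iff k <= 8 * 300 / 606 = 3.9604
n_valid = floor(3.9604) = 3
(n_stale = 8 - 3 = 5)

3


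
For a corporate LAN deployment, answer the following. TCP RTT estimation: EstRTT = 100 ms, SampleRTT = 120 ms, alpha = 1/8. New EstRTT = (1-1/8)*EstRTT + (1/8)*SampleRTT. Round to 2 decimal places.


Given: EstRTT = 100 ms, SampleRTT = 120 ms, alpha = 1/8
New EstRTT = (1 - alpha) * EstRTT + alpha * SampleRTT
(7/8) * 100 = 87.5
(1/8) * 120 = 15
New EstRTT = 87.5 + 15 = 102.5 ms -> 102.50 ms (2 dp)

102.50


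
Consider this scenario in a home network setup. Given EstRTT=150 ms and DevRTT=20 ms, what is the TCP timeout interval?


Given: EstRTT = 150 ms, DevRTT = 20 ms
Timeout = EstRTT + 4 * DevRTT
4 * DevRTT = 4 * 20 = 80
Timeout = 150 + 80 = 230 ms

230


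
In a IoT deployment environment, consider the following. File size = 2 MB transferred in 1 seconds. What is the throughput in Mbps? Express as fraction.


Given: file = 2 MB, time = 1 s
File in Mb = 2 * 8 = 16 Mb
Throughput = 16 / 1 Mbps
Throughput = 16 Mbps

16


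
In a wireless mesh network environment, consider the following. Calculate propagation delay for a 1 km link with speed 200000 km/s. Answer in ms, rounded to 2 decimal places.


Given: distance = 1 km, speed = 200000 km/s
Delay = distance / speed = 1 / 200000 seconds
Delay in ms = 1 * 1000 / 200000
Delay = 0.0050 ms
Rounded to 2 dp = 0.01 ms

0.01


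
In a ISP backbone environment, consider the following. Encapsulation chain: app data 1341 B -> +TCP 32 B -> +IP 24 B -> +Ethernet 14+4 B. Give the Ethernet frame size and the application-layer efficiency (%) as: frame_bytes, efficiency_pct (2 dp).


TCP segment = 1341 + 32 = 1373 B
IP packet = 1373 + 24 = 1397 B
Ethernet frame = 1397 + 14 + 4 = 1415 B
Efficiency = app / frame = 1341 / 1415 = 0.947703 = 94.7703% -> 94.77% (2 dp)

1415, 94.77


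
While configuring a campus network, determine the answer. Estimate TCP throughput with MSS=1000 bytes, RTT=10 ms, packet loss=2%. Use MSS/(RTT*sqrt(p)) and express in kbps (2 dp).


Given: MSS = 1000 bytes, RTT = 10 ms, loss = 2%
RTT in seconds = 10 / 1000 = 0.01
Loss rate = 2% = 0.02
sqrt(loss) = sqrt(0.02) = 0.141421356237
Throughput (bytes/s) = 1000 / (0.01 * 0.141421356237) = 707106.7812
Throughput (kbps) = 707106.7812 * 8 / 1000 = 5656.854249 -> 5656.85 kbps (2 dp)

5656.85


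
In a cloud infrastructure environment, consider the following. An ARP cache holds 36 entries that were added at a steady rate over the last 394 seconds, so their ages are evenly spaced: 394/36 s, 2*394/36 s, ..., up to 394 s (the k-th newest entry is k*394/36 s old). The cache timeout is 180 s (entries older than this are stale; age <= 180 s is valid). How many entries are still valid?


Ages are k * 394/36 s for k = 1..36 (spacing = 10.9444 s).
Entry k is valid iff k * 394/36 <= 180 iff k <= 36 * 180 / 394 = 16.4467
n_valid = floor(16.4467) = 16
(n_stale = 36 - 16 = 20)

16


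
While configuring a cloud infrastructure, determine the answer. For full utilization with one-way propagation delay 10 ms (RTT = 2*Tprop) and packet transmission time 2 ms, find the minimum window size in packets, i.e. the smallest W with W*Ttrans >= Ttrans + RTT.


Given: Ttrans = 2 ms, RTT = 20 ms (= 2 * Tprop, Tprop = 10 ms)
Time until first ACK returns = Ttrans + RTT = 2 + 20 = 22 ms
Need W * Ttrans >= Ttrans + RTT  ->  W >= (Ttrans + RTT) / Ttrans
(Ttrans + RTT) / Ttrans = 22 / 2 = 11
W_min = ceil(11) = 11

11


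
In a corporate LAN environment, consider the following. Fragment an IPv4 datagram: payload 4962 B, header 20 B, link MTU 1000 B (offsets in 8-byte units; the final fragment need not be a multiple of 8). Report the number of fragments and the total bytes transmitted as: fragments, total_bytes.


Max data per non-final fragment = floor((MTU - header)/8)*8 = floor((1000 - 20)/8)*8 = floor(980/8)*8 = 976 B
Final fragment needs no 8-byte alignment: it can carry up to MTU - header = 980 B
Non-final fragments needed = ceil((payload - 980) / 976) = ceil(3982/976) = ceil(4.0799) = 5
Number of fragments = 5 + 1 = 6
Fragment sizes (data): 5 * 976 B + 82 B (last, 82 <= 980 OK)
Total bytes sent = payload + n_frags * header = 4962 + 6*20 = 4962 + 120 = 5082 B

6, 5082


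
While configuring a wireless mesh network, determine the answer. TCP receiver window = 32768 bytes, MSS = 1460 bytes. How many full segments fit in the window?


Given: RWND = 32768 bytes, MSS = 1460 bytes
Full segments = floor(RWND / MSS)
Full segments = floor(32768 / 1460)
Full segments = floor(22.4438) = 22

22


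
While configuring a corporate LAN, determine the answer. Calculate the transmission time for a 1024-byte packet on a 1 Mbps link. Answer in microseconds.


Given: packet = 1024 bytes, bandwidth = 1 Mbps
Packet in bits = 1024 * 8 = 8192 bits
Bandwidth = 1 * 10^6 = 1000000 bps
Time = 8192 / 1000000 seconds
Time in us = 8192 * 10^6 / 1000000 = 8192

8192


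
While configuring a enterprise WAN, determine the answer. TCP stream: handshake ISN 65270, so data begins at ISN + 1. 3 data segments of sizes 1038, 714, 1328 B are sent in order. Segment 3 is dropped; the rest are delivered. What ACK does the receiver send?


SYN uses sequence number 65270; first data byte = ISN + 1 = 65271.
Segment 1: SEQ = 65271, len = 1038 B, covers [65271, 66308]
Segment 2: SEQ = 66309, len = 714 B, covers [66309, 67022]
Segment 3: SEQ = 67023, len = 1328 B, covers [67023, 68350] [LOST]
In-order data received: bytes [65271, 67022] (segments 1..2).
Segment 3 missing -> gap begins at byte 67023.
Cumulative ACK = next expected in-order byte = 65271 + 1038 + 714 = 67023

67023


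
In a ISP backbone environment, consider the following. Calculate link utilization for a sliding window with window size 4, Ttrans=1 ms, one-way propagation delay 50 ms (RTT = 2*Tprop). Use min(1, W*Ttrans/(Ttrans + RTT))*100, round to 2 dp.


Given: W = 4, Ttrans = 1 ms, RTT = 100 ms (= 2 * Tprop, Tprop = 50 ms)
Cycle time = Ttrans + RTT = 1 + 100 = 101 ms (first packet sent until its ACK returns)
W * Ttrans = 4 * 1 = 4 ms of sending per cycle
W * Ttrans / (Ttrans + RTT) = 4 / 101 = 0.039604
U = min(1, 0.039604) = 0.039604
U% = 3.96%

3.96


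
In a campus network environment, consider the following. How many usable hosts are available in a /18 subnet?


Given: subnet mask /18
Host bits = 32 - 18 = 14
Total addresses = 2^14 = 16384
Usable hosts = 16384 - 2 (network + broadcast) = 16382

16382


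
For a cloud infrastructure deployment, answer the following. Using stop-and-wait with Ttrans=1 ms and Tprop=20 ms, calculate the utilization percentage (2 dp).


Given: Ttrans = 1 ms, Tprop = 20 ms
RTT = 2 * Tprop = 2 * 20 = 40 ms
U = Ttrans / (Ttrans + RTT)
U = 1 / (1 + 40)
U = 1 / 41 = 0.02439
U% = 2.44%

2.44


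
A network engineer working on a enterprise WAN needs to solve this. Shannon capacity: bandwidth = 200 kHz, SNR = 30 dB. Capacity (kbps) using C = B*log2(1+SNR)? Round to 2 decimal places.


Given: B = 200 kHz, SNR = 30 dB
SNR linear = 10^(30/10) = 1000
1 + SNR = 1001
log2(1001) = 9.9672262588
C = 200 * 1000 * 9.9672262588 = 1993445.2518 bps
C = 1993.445252 kbps -> 1993.45 kbps (2 dp)

1993.45


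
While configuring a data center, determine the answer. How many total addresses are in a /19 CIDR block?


Given: CIDR prefix /19
Host bits = 32 - 19 = 13
Total addresses = 2^13 = 8192

8192


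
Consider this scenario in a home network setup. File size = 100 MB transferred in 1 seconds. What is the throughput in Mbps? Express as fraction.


Given: file = 100 MB, time = 1 s
File in Mb = 100 * 8 = 800 Mb
Throughput = 800 / 1 Mbps
Throughput = 800 Mbps

800


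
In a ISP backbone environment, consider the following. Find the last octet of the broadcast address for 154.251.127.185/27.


Given: IP = 154.251.127.185, prefix = /27
Host bits = 32 - 27 = 5
Network last octet = 185 AND mask = 160
Host part size = 2^5 - 1 = 31
Broadcast last octet = 160 OR 31 = 191

191


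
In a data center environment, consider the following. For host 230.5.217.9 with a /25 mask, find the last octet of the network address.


Given: IP = 230.5.217.9, prefix = /25
Subnet mask = 255.255.255.128
Last octet of IP: 9
Last octet of mask: 128
Network last octet = 9 AND 128 = 0

0


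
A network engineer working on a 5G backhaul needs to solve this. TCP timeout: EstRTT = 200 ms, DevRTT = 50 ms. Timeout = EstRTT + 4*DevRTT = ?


Given: EstRTT = 200 ms, DevRTT = 50 ms
Timeout = EstRTT + 4 * DevRTT
4 * DevRTT = 4 * 50 = 200
Timeout = 200 + 200 = 400 ms

400


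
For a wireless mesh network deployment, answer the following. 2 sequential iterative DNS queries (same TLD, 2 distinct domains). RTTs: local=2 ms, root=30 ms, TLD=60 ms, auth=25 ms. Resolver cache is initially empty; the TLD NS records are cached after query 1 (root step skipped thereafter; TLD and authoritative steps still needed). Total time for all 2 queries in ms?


Lookup 1 (cold cache): local + root + TLD + auth = 2 + 30 + 60 + 25 = 117 ms
Lookups 2..2 (TLD NS cached -> skip root; new domain -> still ask TLD and auth): local + TLD + auth = 2 + 60 + 25 = 87 ms each
Remaining 1 lookups: 1 * 87 = 87 ms
Total = 117 + 87 = 204 ms

204


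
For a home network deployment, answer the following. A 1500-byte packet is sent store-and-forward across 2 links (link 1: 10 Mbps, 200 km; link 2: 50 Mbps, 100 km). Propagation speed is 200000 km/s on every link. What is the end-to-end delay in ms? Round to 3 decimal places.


Packet = 1500 bytes = 12000 bits. Store-and-forward: sum (t_trans + t_prop) per link.
Link 1: t_trans = 12000/(10*10^6) s = 1.2000 ms; t_prop = 200/200000 s = 1.0000 ms; subtotal = 2.2000 ms
Link 2: t_trans = 12000/(50*10^6) s = 0.2400 ms; t_prop = 100/200000 s = 0.5000 ms; subtotal = 0.7400 ms
End-to-end = 2.2000 + 0.7400 = 2.9400 ms -> 2.940 ms (3 dp)

2.940


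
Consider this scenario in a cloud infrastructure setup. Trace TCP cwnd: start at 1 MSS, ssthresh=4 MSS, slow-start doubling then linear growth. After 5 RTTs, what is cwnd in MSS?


RTT 0: cwnd = 1 MSS (initial)
RTT 1: cwnd = 2 MSS (slow start, doubled)
RTT 2: cwnd = 4 MSS (slow start, doubled)
RTT 3: cwnd = 5 MSS (congestion avoidance, +1)
RTT 4: cwnd = 6 MSS (congestion avoidance, +1)
RTT 5: cwnd = 7 MSS (congestion avoidance, +1)

7


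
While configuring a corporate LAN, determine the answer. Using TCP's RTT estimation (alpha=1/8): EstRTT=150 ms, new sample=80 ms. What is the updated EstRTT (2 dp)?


Given: EstRTT = 150 ms, SampleRTT = 80 ms, alpha = 1/8
New EstRTT = (1 - alpha) * EstRTT + alpha * SampleRTT
(7/8) * 150 = 131.25
(1/8) * 80 = 10
New EstRTT = 131.25 + 10 = 141.25 ms -> 141.25 ms (2 dp)

141.25


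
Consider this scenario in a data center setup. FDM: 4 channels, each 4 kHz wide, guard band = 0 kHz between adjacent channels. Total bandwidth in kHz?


Given: 4 channels, 4 kHz each, guard = 0 kHz
Channel bandwidth = 4 * 4 = 16 kHz
Guard bands = 3 gaps * 0 kHz = 0 kHz
Total = 16 + 0 = 16 kHz

16


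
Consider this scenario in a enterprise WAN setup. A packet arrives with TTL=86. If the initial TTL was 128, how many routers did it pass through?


Given: initial TTL = 128, received TTL = 86
Hops = initial TTL - received TTL
Hops = 128 - 86 = 42

42


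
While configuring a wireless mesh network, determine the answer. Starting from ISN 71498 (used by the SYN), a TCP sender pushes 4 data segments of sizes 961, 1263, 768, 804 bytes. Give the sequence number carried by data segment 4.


The SYN occupies sequence number ISN = 71498, so the first data byte is ISN + 1 = 71499.
SEQ of data segment i = (ISN + 1) + sum of payload sizes of segments 1..i-1.
Segment 1: SEQ = 71499, payload = 961 bytes
Segment 2: SEQ = 72460, payload = 1263 bytes
Segment 3: SEQ = 73723, payload = 768 bytes
Segment 4: SEQ = 74491, payload = 804 bytes
SEQ of segment 4 = 71499 + 961 + 1263 + 768 = 74491

74491


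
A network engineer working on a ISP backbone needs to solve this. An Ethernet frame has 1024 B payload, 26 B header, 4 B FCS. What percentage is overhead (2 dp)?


Given: payload = 1024 B, header = 26 B, trailer = 4 B
Overhead bytes = header + trailer = 26 + 4 = 30
Total frame = payload + overhead = 1024 + 30 = 1054
Overhead % = 30 / 1054 * 100 = 2.8463% -> 2.85% (2 dp)

2.85


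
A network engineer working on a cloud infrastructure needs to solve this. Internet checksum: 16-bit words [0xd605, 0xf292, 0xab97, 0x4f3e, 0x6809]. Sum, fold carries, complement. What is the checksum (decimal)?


Given words: [0xd605, 0xf292, 0xab97, 0x4f3e, 0x6809]
Step 1: Sum all words
Raw sum = 54789 + 62098 + 43927 + 20286 + 26633 = 207733
Step 2: Fold carry: (11125 + 3) = 11128
One's complement = ~11128 & 0xFFFF = 54407

54407


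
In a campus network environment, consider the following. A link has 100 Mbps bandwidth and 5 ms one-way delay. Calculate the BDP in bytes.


Given: bandwidth = 100 Mbps, delay = 5 ms
BDP in bits = 100 * 10^6 * 5 / 1000
BDP in bits = 500000
BDP in bytes = 500000 / 8 = 62500

62500


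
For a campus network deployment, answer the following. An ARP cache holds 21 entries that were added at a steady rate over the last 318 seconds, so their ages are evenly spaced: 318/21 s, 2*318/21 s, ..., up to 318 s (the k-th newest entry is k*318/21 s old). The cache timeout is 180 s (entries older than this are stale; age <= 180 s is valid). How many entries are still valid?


Ages are k * 318/21 s for k = 1..21 (spacing = 15.1429 s).
Entry k is valid iff k * 318/21 <= 180 iff k <= 21 * 180 / 318 = 11.8868
n_valid = floor(11.8868) = 11
(n_stale = 21 - 11 = 10)

11


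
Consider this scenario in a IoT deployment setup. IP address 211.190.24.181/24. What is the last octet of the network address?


Given: IP = 211.190.24.181, prefix = /24
Subnet mask = 255.255.255.0
Last octet of IP: 181
Last octet of mask: 0
Network last octet = 181 AND 0 = 0

0


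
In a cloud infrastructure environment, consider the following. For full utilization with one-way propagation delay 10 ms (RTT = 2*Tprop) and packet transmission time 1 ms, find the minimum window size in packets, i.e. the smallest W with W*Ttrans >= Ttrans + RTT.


Given: Ttrans = 1 ms, RTT = 20 ms (= 2 * Tprop, Tprop = 10 ms)
Time until first ACK returns = Ttrans + RTT = 1 + 20 = 21 ms
Need W * Ttrans >= Ttrans + RTT  ->  W >= (Ttrans + RTT) / Ttrans
(Ttrans + RTT) / Ttrans = 21 / 1 = 21
W_min = ceil(21) = 21

21


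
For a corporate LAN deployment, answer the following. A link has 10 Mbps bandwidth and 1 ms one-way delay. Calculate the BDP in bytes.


Given: bandwidth = 10 Mbps, delay = 1 ms
BDP in bits = 10 * 10^6 * 1 / 1000
BDP in bits = 10000
BDP in bytes = 10000 / 8 = 1250

1250


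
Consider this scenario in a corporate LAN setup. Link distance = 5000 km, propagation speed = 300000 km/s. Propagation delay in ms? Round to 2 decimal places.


Given: distance = 5000 km, speed = 300000 km/s
Delay = distance / speed = 5000 / 300000 seconds
Delay in ms = 5000 * 1000 / 300000
Delay = 16.6667 ms
Rounded to 2 dp = 16.67 ms

16.67


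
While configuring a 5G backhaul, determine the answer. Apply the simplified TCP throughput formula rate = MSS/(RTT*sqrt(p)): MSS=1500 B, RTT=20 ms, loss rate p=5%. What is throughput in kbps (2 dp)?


Given: MSS = 1500 bytes, RTT = 20 ms, loss = 5%
RTT in seconds = 20 / 1000 = 0.02
Loss rate = 5% = 0.05
sqrt(loss) = sqrt(0.05) = 0.223606797750
Throughput (bytes/s) = 1500 / (0.02 * 0.223606797750) = 335410.1966
Throughput (kbps) = 335410.1966 * 8 / 1000 = 2683.281573 -> 2683.28 kbps (2 dp)

2683.28


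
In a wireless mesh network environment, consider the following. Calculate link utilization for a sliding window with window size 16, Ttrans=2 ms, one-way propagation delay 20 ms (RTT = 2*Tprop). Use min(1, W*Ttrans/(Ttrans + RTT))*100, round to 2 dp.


Given: W = 16, Ttrans = 2 ms, RTT = 40 ms (= 2 * Tprop, Tprop = 20 ms)
Cycle time = Ttrans + RTT = 2 + 40 = 42 ms (first packet sent until its ACK returns)
W * Ttrans = 16 * 2 = 32 ms of sending per cycle
W * Ttrans / (Ttrans + RTT) = 32 / 42 = 0.761905
U = min(1, 0.761905) = 0.761905
U% = 76.19%

76.19


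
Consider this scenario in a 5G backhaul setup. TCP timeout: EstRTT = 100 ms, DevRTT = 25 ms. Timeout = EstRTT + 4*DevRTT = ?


Given: EstRTT = 100 ms, DevRTT = 25 ms
Timeout = EstRTT + 4 * DevRTT
4 * DevRTT = 4 * 25 = 100
Timeout = 100 + 100 = 200 ms

200


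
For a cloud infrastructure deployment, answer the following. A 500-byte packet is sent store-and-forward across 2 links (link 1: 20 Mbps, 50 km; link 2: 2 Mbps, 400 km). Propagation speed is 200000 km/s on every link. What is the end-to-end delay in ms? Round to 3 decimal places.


Packet = 500 bytes = 4000 bits. Store-and-forward: sum (t_trans + t_prop) per link.
Link 1: t_trans = 4000/(20*10^6) s = 0.2000 ms; t_prop = 50/200000 s = 0.2500 ms; subtotal = 0.4500 ms
Link 2: t_trans = 4000/(2*10^6) s = 2.0000 ms; t_prop = 400/200000 s = 2.0000 ms; subtotal = 4.0000 ms
End-to-end = 0.4500 + 4.0000 = 4.4500 ms -> 4.450 ms (3 dp)

4.450


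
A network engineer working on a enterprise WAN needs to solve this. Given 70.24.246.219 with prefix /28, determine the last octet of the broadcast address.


Given: IP = 70.24.246.219, prefix = /28
Host bits = 32 - 28 = 4
Network last octet = 219 AND mask = 208
Host part size = 2^4 - 1 = 15
Broadcast last octet = 208 OR 15 = 223

223


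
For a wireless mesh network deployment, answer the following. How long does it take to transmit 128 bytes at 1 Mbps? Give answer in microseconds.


Given: packet = 128 bytes, bandwidth = 1 Mbps
Packet in bits = 128 * 8 = 1024 bits
Bandwidth = 1 * 10^6 = 1000000 bps
Time = 1024 / 1000000 seconds
Time in us = 1024 * 10^6 / 1000000 = 1024

1024


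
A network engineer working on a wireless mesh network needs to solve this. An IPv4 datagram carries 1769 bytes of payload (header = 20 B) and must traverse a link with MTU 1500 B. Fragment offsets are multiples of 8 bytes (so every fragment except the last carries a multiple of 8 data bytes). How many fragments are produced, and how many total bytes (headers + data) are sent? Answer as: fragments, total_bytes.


Max data per non-final fragment = floor((MTU - header)/8)*8 = floor((1500 - 20)/8)*8 = floor(1480/8)*8 = 1480 B
Final fragment needs no 8-byte alignment: it can carry up to MTU - header = 1480 B
Non-final fragments needed = ceil((payload - 1480) / 1480) = ceil(289/1480) = ceil(0.1953) = 1
Number of fragments = 1 + 1 = 2
Fragment sizes (data): 1 * 1480 B + 289 B (last, 289 <= 1480 OK)
Total bytes sent = payload + n_frags * header = 1769 + 2*20 = 1769 + 40 = 1809 B

2, 1809


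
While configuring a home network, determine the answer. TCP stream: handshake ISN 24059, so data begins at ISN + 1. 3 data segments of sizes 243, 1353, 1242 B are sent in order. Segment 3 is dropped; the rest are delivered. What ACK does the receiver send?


SYN uses sequence number 24059; first data byte = ISN + 1 = 24060.
Segment 1: SEQ = 24060, len = 243 B, covers [24060, 24302]
Segment 2: SEQ = 24303, len = 1353 B, covers [24303, 25655]
Segment 3: SEQ = 25656, len = 1242 B, covers [25656, 26897] [LOST]
In-order data received: bytes [24060, 25655] (segments 1..2).
Segment 3 missing -> gap begins at byte 25656.
Cumulative ACK = next expected in-order byte = 24060 + 243 + 1353 = 25656

25656


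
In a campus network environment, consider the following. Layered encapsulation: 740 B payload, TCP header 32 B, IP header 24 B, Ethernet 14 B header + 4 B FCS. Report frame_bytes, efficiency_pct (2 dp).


TCP segment = 740 + 32 = 772 B
IP packet = 772 + 24 = 796 B
Ethernet frame = 796 + 14 + 4 = 814 B
Efficiency = app / frame = 740 / 814 = 0.909091 = 90.9091% -> 90.91% (2 dp)

814, 90.91


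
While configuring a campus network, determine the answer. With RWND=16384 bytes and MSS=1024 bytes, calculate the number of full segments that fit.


Given: RWND = 16384 bytes, MSS = 1024 bytes
Full segments = floor(RWND / MSS)
Full segments = floor(16384 / 1024)
Full segments = floor(16.0) = 16

16


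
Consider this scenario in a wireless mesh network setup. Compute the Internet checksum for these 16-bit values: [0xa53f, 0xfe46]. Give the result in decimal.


Given words: [0xa53f, 0xfe46]
Step 1: Sum all words
Raw sum = 42303 + 65094 = 107397
Step 2: Fold carry: (41861 + 1) = 41862
One's complement = ~41862 & 0xFFFF = 23673

23673


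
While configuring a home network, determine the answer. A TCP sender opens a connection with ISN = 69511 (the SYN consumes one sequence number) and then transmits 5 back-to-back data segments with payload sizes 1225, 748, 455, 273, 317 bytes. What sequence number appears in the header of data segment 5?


The SYN occupies sequence number ISN = 69511, so the first data byte is ISN + 1 = 69512.
SEQ of data segment i = (ISN + 1) + sum of payload sizes of segments 1..i-1.
Segment 1: SEQ = 69512, payload = 1225 bytes
Segment 2: SEQ = 70737, payload = 748 bytes
Segment 3: SEQ = 71485, payload = 455 bytes
Segment 4: SEQ = 71940, payload = 273 bytes
Segment 5: SEQ = 72213, payload = 317 bytes
SEQ of segment 5 = 69512 + 1225 + 748 + 455 + 273 = 72213

72213


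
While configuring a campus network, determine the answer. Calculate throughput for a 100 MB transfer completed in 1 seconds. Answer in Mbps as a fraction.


Given: file = 100 MB, time = 1 s
File in Mb = 100 * 8 = 800 Mb
Throughput = 800 / 1 Mbps
Throughput = 800 Mbps

800


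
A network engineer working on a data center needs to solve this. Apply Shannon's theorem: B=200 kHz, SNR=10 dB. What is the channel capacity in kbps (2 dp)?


Given: B = 200 kHz, SNR = 10 dB
SNR linear = 10^(10/10) = 10
1 + SNR = 11
log2(11) = 3.4594316186
C = 200 * 1000 * 3.4594316186 = 691886.3237 bps
C = 691.886324 kbps -> 691.89 kbps (2 dp)

691.89


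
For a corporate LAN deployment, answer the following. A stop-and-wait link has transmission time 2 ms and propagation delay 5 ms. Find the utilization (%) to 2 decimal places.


Given: Ttrans = 2 ms, Tprop = 5 ms
RTT = 2 * Tprop = 2 * 5 = 10 ms
U = Ttrans / (Ttrans + RTT)
U = 2 / (2 + 10)
U = 2 / 12 = 0.166667
U% = 16.67%

16.67


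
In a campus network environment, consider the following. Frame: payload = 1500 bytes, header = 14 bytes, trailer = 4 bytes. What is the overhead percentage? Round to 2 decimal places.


Given: payload = 1500 B, header = 14 B, trailer = 4 B
Overhead bytes = header + trailer = 14 + 4 = 18
Total frame = payload + overhead = 1500 + 18 = 1518
Overhead % = 18 / 1518 * 100 = 1.1858% -> 1.19% (2 dp)

1.19


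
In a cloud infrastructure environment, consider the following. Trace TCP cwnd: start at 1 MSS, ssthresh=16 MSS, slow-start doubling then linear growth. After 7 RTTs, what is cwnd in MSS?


RTT 0: cwnd = 1 MSS (initial)
RTT 1: cwnd = 2 MSS (slow start, doubled)
RTT 2: cwnd = 4 MSS (slow start, doubled)
RTT 3: cwnd = 8 MSS (slow start, doubled)
RTT 4: cwnd = 16 MSS (slow start, doubled)
RTT 5: cwnd = 17 MSS (congestion avoidance, +1)
RTT 6: cwnd = 18 MSS (congestion avoidance, +1)
RTT 7: cwnd = 19 MSS (congestion avoidance, +1)

19


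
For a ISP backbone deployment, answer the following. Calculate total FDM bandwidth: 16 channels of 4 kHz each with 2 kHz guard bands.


Given: 16 channels, 4 kHz each, guard = 2 kHz
Channel bandwidth = 16 * 4 = 64 kHz
Guard bands = 15 gaps * 2 kHz = 30 kHz
Total = 64 + 30 = 94 kHz

94


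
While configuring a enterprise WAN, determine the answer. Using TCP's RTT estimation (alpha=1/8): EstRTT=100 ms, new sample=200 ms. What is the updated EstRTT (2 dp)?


Given: EstRTT = 100 ms, SampleRTT = 200 ms, alpha = 1/8
New EstRTT = (1 - alpha) * EstRTT + alpha * SampleRTT
(7/8) * 100 = 87.5
(1/8) * 200 = 25
New EstRTT = 87.5 + 25 = 112.5 ms -> 112.50 ms (2 dp)

112.50
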